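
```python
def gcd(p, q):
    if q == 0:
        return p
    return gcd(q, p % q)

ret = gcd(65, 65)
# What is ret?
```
Call trace:
gcd(p=65, q=65)
  gcd(p=65, q=0)
  -> return 65
-> return 65

Final answer: 65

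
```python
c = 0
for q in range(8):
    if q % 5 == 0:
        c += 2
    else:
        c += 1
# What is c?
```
Trace:
  c=0
  c=2, q=0
  c=3, q=1
  c=4, q=2
  c=5, q=3
  c=6, q=4
  c=8, q=5
  c=9, q=6
  c=10, q=7

Final answer: 10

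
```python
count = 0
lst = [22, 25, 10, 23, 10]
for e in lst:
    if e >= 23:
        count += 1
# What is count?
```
Trace:
  count=0
  count=0, e=22
  count=1, e=25
  count=1, e=10
  count=2, e=23
  count=2, e=10

Final answer: 2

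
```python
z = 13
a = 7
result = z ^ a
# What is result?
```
Trace:
  z=13
  z=13, a=7
  z=13, a=7, result=10

Final answer: 10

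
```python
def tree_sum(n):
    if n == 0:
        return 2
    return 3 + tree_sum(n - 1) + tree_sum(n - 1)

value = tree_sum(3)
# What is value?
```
Call trace (a repeated sub-call is expanded the first time; later identical calls just restate its return value):
tree_sum(n=3)
  tree_sum(n=2)
    tree_sum(n=1)
      tree_sum(n=0)
      -> return 2
      tree_sum(n=0)
      -> return 2
    -> return 7
    tree_sum(n=1) -> return 7  (same call as traced above)
  -> return 17
  tree_sum(n=2) -> return 17  (same call as traced above)
-> return 37

Final answer: 37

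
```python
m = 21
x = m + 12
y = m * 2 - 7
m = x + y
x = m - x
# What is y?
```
Trace:
  m=21
  m=21, x=33
  m=21, x=33, y=35
  m=68, x=33, y=35
  m=68, x=35, y=35

Final answer: 35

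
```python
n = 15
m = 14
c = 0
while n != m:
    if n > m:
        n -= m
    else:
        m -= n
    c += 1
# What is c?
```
Trace:
  n=15
  n=15, m=14
  n=15, m=14, c=0
  n=1, m=14, c=1
  n=1, m=13, c=2
  n=1, m=12, c=3
  n=1, m=11, c=4
  n=1, m=10, c=5
  n=1, m=9, c=6
  n=1, m=8, c=7
  n=1, m=7, c=8
  n=1, m=6, c=9
  n=1, m=5, c=10
  n=1, m=4, c=11
  n=1, m=3, c=12
  n=1, m=2, c=13
  n=1, m=1, c=14

Final answer: 14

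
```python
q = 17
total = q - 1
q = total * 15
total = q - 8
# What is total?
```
Trace:
  q=17
  q=17, total=16
  q=240, total=16
  q=240, total=232

Final answer: 232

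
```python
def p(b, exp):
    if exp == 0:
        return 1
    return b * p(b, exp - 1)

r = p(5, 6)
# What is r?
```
Call trace:
p(b=5, exp=6)
  p(b=5, exp=5)
    p(b=5, exp=4)
      p(b=5, exp=3)
        p(b=5, exp=2)
          p(b=5, exp=1)
            p(b=5, exp=0)
            -> return 1
          -> return 5
        -> return 25
      -> return 125
    -> return 625
  -> return 3125
-> return 15625

Final answer: 15625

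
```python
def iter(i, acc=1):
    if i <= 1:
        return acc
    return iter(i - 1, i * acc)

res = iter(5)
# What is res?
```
Call trace:
iter(i=5, acc=1)
  iter(i=4, acc=5)
    iter(i=3, acc=20)
      iter(i=2, acc=60)
        iter(i=1, acc=120)
        -> return 120
      -> return 120
    -> return 120
  -> return 120
-> return 120

Final answer: 120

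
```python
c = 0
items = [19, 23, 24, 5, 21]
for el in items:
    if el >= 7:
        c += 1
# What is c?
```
Trace:
  c=0
  c=1, el=19
  c=2, el=23
  c=3, el=24
  c=3, el=5
  c=4, el=21

Final answer: 4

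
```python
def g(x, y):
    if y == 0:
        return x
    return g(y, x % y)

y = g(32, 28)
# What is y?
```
Call trace:
g(x=32, y=28)
  g(x=28, y=4)
    g(x=4, y=0)
    -> return 4
  -> return 4
-> return 4

Final answer: 4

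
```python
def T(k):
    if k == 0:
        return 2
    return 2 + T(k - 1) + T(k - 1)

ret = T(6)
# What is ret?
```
Call trace (a repeated sub-call is expanded the first time; later identical calls just restate its return value):
T(k=6)
  T(k=5)
    T(k=4)
      T(k=3)
        T(k=2)
          T(k=1)
            T(k=0)
            -> return 2
            T(k=0)
            -> return 2
          -> return 6
          T(k=1) -> return 6  (same call as traced above)
        -> return 14
        T(k=2) -> return 14  (same call as traced above)
      -> return 30
      T(k=3) -> return 30  (same call as traced above)
    -> return 62
    T(k=4) -> return 62  (same call as traced above)
  -> return 126
  T(k=5) -> return 126  (same call as traced above)
-> return 254

Final answer: 254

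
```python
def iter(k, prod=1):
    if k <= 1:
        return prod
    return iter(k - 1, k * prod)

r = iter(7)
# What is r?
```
Call trace:
iter(k=7, prod=1)
  iter(k=6, prod=7)
    iter(k=5, prod=42)
      iter(k=4, prod=210)
        iter(k=3, prod=840)
          iter(k=2, prod=2520)
            iter(k=1, prod=5040)
            -> return 5040
          -> return 5040
        -> return 5040
      -> return 5040
    -> return 5040
  -> return 5040
-> return 5040

Final answer: 5040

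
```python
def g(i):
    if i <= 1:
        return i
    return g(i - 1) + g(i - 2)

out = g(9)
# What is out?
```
Call trace (a repeated sub-call is expanded the first time; later identical calls just restate its return value):
g(i=9)
  g(i=8)
    g(i=7)
      g(i=6)
        g(i=5)
          g(i=4)
            g(i=3)
              g(i=2)
                g(i=1)
                -> return 1
                g(i=0)
                -> return 0
              -> return 1
              g(i=1)
              -> return 1
            -> return 2
            g(i=2) -> return 1  (same call as traced above)
          -> return 3
          g(i=3) -> return 2  (same call as traced above)
        -> return 5
        g(i=4) -> return 3  (same call as traced above)
      -> return 8
      g(i=5) -> return 5  (same call as traced above)
    -> return 13
    g(i=6) -> return 8  (same call as traced above)
  -> return 21
  g(i=7) -> return 13  (same call as traced above)
-> return 34

Final answer: 34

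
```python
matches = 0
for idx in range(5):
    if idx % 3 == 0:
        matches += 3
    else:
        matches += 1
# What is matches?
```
Trace:
  matches=0
  matches=3, idx=0
  matches=4, idx=1
  matches=5, idx=2
  matches=8, idx=3
  matches=9, idx=4

Final answer: 9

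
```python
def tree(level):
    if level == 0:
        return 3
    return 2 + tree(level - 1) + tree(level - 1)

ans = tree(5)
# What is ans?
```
Call trace (a repeated sub-call is expanded the first time; later identical calls just restate its return value):
tree(level=5)
  tree(level=4)
    tree(level=3)
      tree(level=2)
        tree(level=1)
          tree(level=0)
          -> return 3
          tree(level=0)
          -> return 3
        -> return 8
        tree(level=1) -> return 8  (same call as traced above)
      -> return 18
      tree(level=2) -> return 18  (same call as traced above)
    -> return 38
    tree(level=3) -> return 38  (same call as traced above)
  -> return 78
  tree(level=4) -> return 78  (same call as traced above)
-> return 158

Final answer: 158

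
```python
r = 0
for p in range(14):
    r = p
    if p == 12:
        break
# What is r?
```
Trace:
  r=0
  r=0, p=0
  r=1, p=1
  r=2, p=2
  r=3, p=3
  r=4, p=4
  r=5, p=5
  r=6, p=6
  r=7, p=7
  r=8, p=8
  r=9, p=9
  r=10, p=10
  r=11, p=11
  r=12, p=12

Final answer: 12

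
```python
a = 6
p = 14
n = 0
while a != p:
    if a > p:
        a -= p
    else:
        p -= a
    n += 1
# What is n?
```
Trace:
  a=6
  a=6, p=14
  a=6, p=14, n=0
  a=6, p=8, n=1
  a=6, p=2, n=2
  a=4, p=2, n=3
  a=2, p=2, n=4

Final answer: 4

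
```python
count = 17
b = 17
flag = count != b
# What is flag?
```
Trace:
  count=17
  count=17, b=17
  count=17, b=17, flag=False

Final answer: False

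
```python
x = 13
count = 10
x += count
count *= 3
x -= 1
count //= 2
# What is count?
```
Trace:
  x=13
  x=13, count=10
  x=23, count=10
  x=23, count=30
  x=22, count=30
  x=22, count=15

Final answer: 15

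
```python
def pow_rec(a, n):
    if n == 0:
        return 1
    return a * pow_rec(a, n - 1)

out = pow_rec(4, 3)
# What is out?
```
Call trace:
pow_rec(a=4, n=3)
  pow_rec(a=4, n=2)
    pow_rec(a=4, n=1)
      pow_rec(a=4, n=0)
      -> return 1
    -> return 4
  -> return 16
-> return 64

Final answer: 64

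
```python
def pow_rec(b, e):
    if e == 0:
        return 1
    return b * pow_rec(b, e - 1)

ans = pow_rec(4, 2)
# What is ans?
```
Call trace:
pow_rec(b=4, e=2)
  pow_rec(b=4, e=1)
    pow_rec(b=4, e=0)
    -> return 1
  -> return 4
-> return 16

Final answer: 16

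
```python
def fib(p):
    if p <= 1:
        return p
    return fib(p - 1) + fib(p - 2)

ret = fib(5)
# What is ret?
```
Call trace (a repeated sub-call is expanded the first time; later identical calls just restate its return value):
fib(p=5)
  fib(p=4)
    fib(p=3)
      fib(p=2)
        fib(p=1)
        -> return 1
        fib(p=0)
        -> return 0
      -> return 1
      fib(p=1)
      -> return 1
    -> return 2
    fib(p=2) -> return 1  (same call as traced above)
  -> return 3
  fib(p=3) -> return 2  (same call as traced above)
-> return 5

Final answer: 5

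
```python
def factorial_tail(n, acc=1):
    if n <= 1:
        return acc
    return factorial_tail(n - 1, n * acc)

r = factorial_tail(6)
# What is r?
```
Call trace:
factorial_tail(n=6, acc=1)
  factorial_tail(n=5, acc=6)
    factorial_tail(n=4, acc=30)
      factorial_tail(n=3, acc=120)
        factorial_tail(n=2, acc=360)
          factorial_tail(n=1, acc=720)
          -> return 720
        -> return 720
      -> return 720
    -> return 720
  -> return 720
-> return 720

Final answer: 720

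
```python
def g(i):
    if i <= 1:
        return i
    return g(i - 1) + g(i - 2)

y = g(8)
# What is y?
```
Call trace (a repeated sub-call is expanded the first time; later identical calls just restate its return value):
g(i=8)
  g(i=7)
    g(i=6)
      g(i=5)
        g(i=4)
          g(i=3)
            g(i=2)
              g(i=1)
              -> return 1
              g(i=0)
              -> return 0
            -> return 1
            g(i=1)
            -> return 1
          -> return 2
          g(i=2) -> return 1  (same call as traced above)
        -> return 3
        g(i=3) -> return 2  (same call as traced above)
      -> return 5
      g(i=4) -> return 3  (same call as traced above)
    -> return 8
    g(i=5) -> return 5  (same call as traced above)
  -> return 13
  g(i=6) -> return 8  (same call as traced above)
-> return 21

Final answer: 21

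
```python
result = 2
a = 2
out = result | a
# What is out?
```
Trace:
  result=2
  result=2, a=2
  result=2, a=2, out=2

Final answer: 2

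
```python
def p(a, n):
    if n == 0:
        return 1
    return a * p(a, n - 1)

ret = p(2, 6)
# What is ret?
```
Call trace:
p(a=2, n=6)
  p(a=2, n=5)
    p(a=2, n=4)
      p(a=2, n=3)
        p(a=2, n=2)
          p(a=2, n=1)
            p(a=2, n=0)
            -> return 1
          -> return 2
        -> return 4
      -> return 8
    -> return 16
  -> return 32
-> return 64

Final answer: 64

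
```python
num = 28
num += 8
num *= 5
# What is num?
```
Trace:
  num=28
  num=36
  num=180

Final answer: 180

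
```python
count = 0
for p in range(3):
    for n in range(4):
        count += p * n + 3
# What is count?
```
Trace:
  count=0
  count=3, p=0, n=0
  count=6, p=0, n=1
  count=9, p=0, n=2
  count=12, p=0, n=3
  count=15, p=1, n=0
  count=19, p=1, n=1
  count=24, p=1, n=2
  count=30, p=1, n=3
  count=33, p=2, n=0
  count=38, p=2, n=1
  count=45, p=2, n=2
  count=54, p=2, n=3

Final answer: 54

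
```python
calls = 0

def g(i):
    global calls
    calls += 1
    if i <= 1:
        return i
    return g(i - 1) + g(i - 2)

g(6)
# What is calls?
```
Call trace (a repeated sub-call is expanded the first time; later identical calls just restate its return value):
g(i=6)
  g(i=5)
    g(i=4)
      g(i=3)
        g(i=2)
          g(i=1)
          -> return 1
          g(i=0)
          -> return 0
        -> return 1
        g(i=1)
        -> return 1
      -> return 2
      g(i=2) -> return 1  (same call as traced above)
    -> return 3
    g(i=3) -> return 2  (same call as traced above)
  -> return 5
  g(i=4) -> return 3  (same call as traced above)
-> return 8

calls is incremented once per call, so count the calls in each subtree. Let C(i) = number of calls made by g(i).
C(0) = C(1) = 1 (base case, no recursion); C(i) = 1 + C(i - 1) + C(i - 2) otherwise.
C(2) = 1 + C(1) + C(0) = 1 + 1 + 1 = 3
C(3) = 1 + C(2) + C(1) = 1 + 3 + 1 = 5
C(4) = 1 + C(3) + C(2) = 1 + 5 + 3 = 9
C(5) = 1 + C(4) + C(3) = 1 + 9 + 5 = 15
C(6) = 1 + C(5) + C(4) = 1 + 15 + 9 = 25
calls = C(6) = 25

Final answer: 25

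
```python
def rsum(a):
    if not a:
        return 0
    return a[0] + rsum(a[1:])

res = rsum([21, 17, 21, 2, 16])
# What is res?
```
Call trace:
rsum(a=[21, 17, 21, 2, 16])
  rsum(a=[17, 21, 2, 16])
    rsum(a=[21, 2, 16])
      rsum(a=[2, 16])
        rsum(a=[16])
          rsum(a=[])
          -> return 0
        -> return 16
      -> return 18
    -> return 39
  -> return 56
-> return 77

Final answer: 77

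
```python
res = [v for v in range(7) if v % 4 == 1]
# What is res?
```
Trace:
  v=0
  v=1
  v=2
  v=3
  v=4
  v=5
  v=6
  res=[1, 5]

Final answer: [1, 5]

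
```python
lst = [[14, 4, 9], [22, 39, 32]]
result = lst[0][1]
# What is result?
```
Trace:
  lst=[[14, 4, 9], [22, 39, 32]]
  lst=[[14, 4, 9], [22, 39, 32]], result=4

Final answer: 4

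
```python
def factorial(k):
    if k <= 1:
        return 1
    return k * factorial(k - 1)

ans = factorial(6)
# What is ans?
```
Call trace:
factorial(k=6)
  factorial(k=5)
    factorial(k=4)
      factorial(k=3)
        factorial(k=2)
          factorial(k=1)
          -> return 1
        -> return 2
      -> return 6
    -> return 24
  -> return 120
-> return 720

Final answer: 720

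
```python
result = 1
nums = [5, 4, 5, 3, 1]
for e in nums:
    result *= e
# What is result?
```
Trace:
  result=1
  result=5, e=5
  result=20, e=4
  result=100, e=5
  result=300, e=3
  result=300, e=1

Final answer: 300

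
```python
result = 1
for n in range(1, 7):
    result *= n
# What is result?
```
Trace:
  result=1
  result=1, n=1
  result=2, n=2
  result=6, n=3
  result=24, n=4
  result=120, n=5
  result=720, n=6

Final answer: 720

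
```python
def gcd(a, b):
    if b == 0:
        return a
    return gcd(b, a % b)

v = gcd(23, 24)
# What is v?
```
Call trace:
gcd(a=23, b=24)
  gcd(a=24, b=23)
    gcd(a=23, b=1)
      gcd(a=1, b=0)
      -> return 1
    -> return 1
  -> return 1
-> return 1

Final answer: 1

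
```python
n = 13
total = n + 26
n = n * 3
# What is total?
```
Trace:
  n=13
  n=13, total=39
  n=39, total=39

Final answer: 39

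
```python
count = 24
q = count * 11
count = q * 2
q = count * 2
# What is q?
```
Trace:
  count=24
  count=24, q=264
  count=528, q=264
  count=528, q=1056

Final answer: 1056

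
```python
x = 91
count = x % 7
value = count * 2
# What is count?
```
Trace:
  x=91
  x=91, count=0
  x=91, count=0, value=0

Final answer: 0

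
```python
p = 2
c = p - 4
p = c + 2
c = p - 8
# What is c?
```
Trace:
  p=2
  p=2, c=-2
  p=0, c=-2
  p=0, c=-8

Final answer: -8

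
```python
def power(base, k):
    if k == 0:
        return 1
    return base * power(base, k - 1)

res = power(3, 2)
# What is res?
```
Call trace:
power(base=3, k=2)
  power(base=3, k=1)
    power(base=3, k=0)
    -> return 1
  -> return 3
-> return 9

Final answer: 9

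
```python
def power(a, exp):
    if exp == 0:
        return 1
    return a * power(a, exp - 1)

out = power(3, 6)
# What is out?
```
Call trace:
power(a=3, exp=6)
  power(a=3, exp=5)
    power(a=3, exp=4)
      power(a=3, exp=3)
        power(a=3, exp=2)
          power(a=3, exp=1)
            power(a=3, exp=0)
            -> return 1
          -> return 3
        -> return 9
      -> return 27
    -> return 81
  -> return 243
-> return 729

Final answer: 729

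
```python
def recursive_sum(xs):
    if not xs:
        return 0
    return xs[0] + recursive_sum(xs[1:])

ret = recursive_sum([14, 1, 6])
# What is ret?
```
Call trace:
recursive_sum(xs=[14, 1, 6])
  recursive_sum(xs=[1, 6])
    recursive_sum(xs=[6])
      recursive_sum(xs=[])
      -> return 0
    -> return 6
  -> return 7
-> return 21

Final answer: 21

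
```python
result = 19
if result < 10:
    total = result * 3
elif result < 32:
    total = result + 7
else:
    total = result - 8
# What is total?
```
Trace:
  result=19
  result=19, total=26

Final answer: 26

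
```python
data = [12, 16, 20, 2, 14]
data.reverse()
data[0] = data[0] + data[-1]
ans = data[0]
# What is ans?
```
Trace:
  data=[12, 16, 20, 2, 14]
  data=[14, 2, 20, 16, 12]
  data=[26, 2, 20, 16, 12]
  data=[26, 2, 20, 16, 12], ans=26

Final answer: 26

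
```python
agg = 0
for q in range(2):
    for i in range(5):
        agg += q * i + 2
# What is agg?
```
Trace:
  agg=0
  agg=2, q=0, i=0
  agg=4, q=0, i=1
  agg=6, q=0, i=2
  agg=8, q=0, i=3
  agg=10, q=0, i=4
  agg=12, q=1, i=0
  agg=15, q=1, i=1
  agg=19, q=1, i=2
  agg=24, q=1, i=3
  agg=30, q=1, i=4

Final answer: 30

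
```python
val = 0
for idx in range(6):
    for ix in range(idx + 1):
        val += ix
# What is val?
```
Trace:
  val=0
  val=0, idx=0, ix=0
  val=0, idx=1, ix=0
  val=1, idx=1, ix=1
  val=1, idx=2, ix=0
  val=2, idx=2, ix=1
  val=4, idx=2, ix=2
  val=4, idx=3, ix=0
  val=5, idx=3, ix=1
  val=7, idx=3, ix=2
  val=10, idx=3, ix=3
  val=10, idx=4, ix=0
  val=11, idx=4, ix=1
  val=13, idx=4, ix=2
  val=16, idx=4, ix=3
  val=20, idx=4, ix=4
  val=20, idx=5, ix=0
  val=21, idx=5, ix=1
  val=23, idx=5, ix=2
  val=26, idx=5, ix=3
  val=30, idx=5, ix=4
  val=35, idx=5, ix=5

Final answer: 35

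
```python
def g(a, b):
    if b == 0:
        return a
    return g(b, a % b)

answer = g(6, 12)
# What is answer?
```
Call trace:
g(a=6, b=12)
  g(a=12, b=6)
    g(a=6, b=0)
    -> return 6
  -> return 6
-> return 6

Final answer: 6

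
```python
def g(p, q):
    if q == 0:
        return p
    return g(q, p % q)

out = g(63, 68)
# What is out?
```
Call trace:
g(p=63, q=68)
  g(p=68, q=63)
    g(p=63, q=5)
      g(p=5, q=3)
        g(p=3, q=2)
          g(p=2, q=1)
            g(p=1, q=0)
            -> return 1
          -> return 1
        -> return 1
      -> return 1
    -> return 1
  -> return 1
-> return 1

Final answer: 1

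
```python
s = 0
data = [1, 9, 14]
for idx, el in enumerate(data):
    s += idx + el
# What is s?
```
Trace:
  s=0
  s=1, idx=0, el=1
  s=11, idx=1, el=9
  s=27, idx=2, el=14

Final answer: 27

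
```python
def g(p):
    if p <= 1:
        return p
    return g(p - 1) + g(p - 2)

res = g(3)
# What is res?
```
Call trace:
g(p=3)
  g(p=2)
    g(p=1)
    -> return 1
    g(p=0)
    -> return 0
  -> return 1
  g(p=1)
  -> return 1
-> return 2

Final answer: 2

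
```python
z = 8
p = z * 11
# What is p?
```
Trace:
  z=8
  z=8, p=88

Final answer: 88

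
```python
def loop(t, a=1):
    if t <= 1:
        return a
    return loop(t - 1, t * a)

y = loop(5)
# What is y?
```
Call trace:
loop(t=5, a=1)
  loop(t=4, a=5)
    loop(t=3, a=20)
      loop(t=2, a=60)
        loop(t=1, a=120)
        -> return 120
      -> return 120
    -> return 120
  -> return 120
-> return 120

Final answer: 120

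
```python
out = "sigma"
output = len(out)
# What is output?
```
Trace:
  out='sigma'
  out='sigma', output=5

Final answer: 5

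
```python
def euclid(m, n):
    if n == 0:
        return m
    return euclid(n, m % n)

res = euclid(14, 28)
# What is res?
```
Call trace:
euclid(m=14, n=28)
  euclid(m=28, n=14)
    euclid(m=14, n=0)
    -> return 14
  -> return 14
-> return 14

Final answer: 14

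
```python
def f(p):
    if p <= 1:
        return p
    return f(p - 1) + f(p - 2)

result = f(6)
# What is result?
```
Call trace (a repeated sub-call is expanded the first time; later identical calls just restate its return value):
f(p=6)
  f(p=5)
    f(p=4)
      f(p=3)
        f(p=2)
          f(p=1)
          -> return 1
          f(p=0)
          -> return 0
        -> return 1
        f(p=1)
        -> return 1
      -> return 2
      f(p=2) -> return 1  (same call as traced above)
    -> return 3
    f(p=3) -> return 2  (same call as traced above)
  -> return 5
  f(p=4) -> return 3  (same call as traced above)
-> return 8

Final answer: 8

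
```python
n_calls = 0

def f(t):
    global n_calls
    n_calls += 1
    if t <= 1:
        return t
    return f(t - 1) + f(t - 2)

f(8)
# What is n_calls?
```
Call trace (a repeated sub-call is expanded the first time; later identical calls just restate its return value):
f(t=8)
  f(t=7)
    f(t=6)
      f(t=5)
        f(t=4)
          f(t=3)
            f(t=2)
              f(t=1)
              -> return 1
              f(t=0)
              -> return 0
            -> return 1
            f(t=1)
            -> return 1
          -> return 2
          f(t=2) -> return 1  (same call as traced above)
        -> return 3
        f(t=3) -> return 2  (same call as traced above)
      -> return 5
      f(t=4) -> return 3  (same call as traced above)
    -> return 8
    f(t=5) -> return 5  (same call as traced above)
  -> return 13
  f(t=6) -> return 8  (same call as traced above)
-> return 21

n_calls is incremented once per call, so count the calls in each subtree. Let C(t) = number of calls made by f(t).
C(0) = C(1) = 1 (base case, no recursion); C(t) = 1 + C(t - 1) + C(t - 2) otherwise.
C(2) = 1 + C(1) + C(0) = 1 + 1 + 1 = 3
C(3) = 1 + C(2) + C(1) = 1 + 3 + 1 = 5
C(4) = 1 + C(3) + C(2) = 1 + 5 + 3 = 9
C(5) = 1 + C(4) + C(3) = 1 + 9 + 5 = 15
C(6) = 1 + C(5) + C(4) = 1 + 15 + 9 = 25
C(7) = 1 + C(6) + C(5) = 1 + 25 + 15 = 41
C(8) = 1 + C(7) + C(6) = 1 + 41 + 25 = 67
n_calls = C(8) = 67

Final answer: 67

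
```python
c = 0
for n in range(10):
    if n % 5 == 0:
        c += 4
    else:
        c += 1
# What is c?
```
Trace:
  c=0
  c=4, n=0
  c=5, n=1
  c=6, n=2
  c=7, n=3
  c=8, n=4
  c=12, n=5
  c=13, n=6
  c=14, n=7
  c=15, n=8
  c=16, n=9

Final answer: 16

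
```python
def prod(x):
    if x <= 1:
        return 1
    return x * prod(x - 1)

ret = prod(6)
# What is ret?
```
Call trace:
prod(x=6)
  prod(x=5)
    prod(x=4)
      prod(x=3)
        prod(x=2)
          prod(x=1)
          -> return 1
        -> return 2
      -> return 6
    -> return 24
  -> return 120
-> return 720

Final answer: 720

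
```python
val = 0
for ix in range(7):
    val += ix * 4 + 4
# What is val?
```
Trace:
  val=0
  val=4, ix=0
  val=12, ix=1
  val=24, ix=2
  val=40, ix=3
  val=60, ix=4
  val=84, ix=5
  val=112, ix=6

Final answer: 112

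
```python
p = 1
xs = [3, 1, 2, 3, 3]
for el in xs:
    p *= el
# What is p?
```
Trace:
  p=1
  p=3, el=3
  p=3, el=1
  p=6, el=2
  p=18, el=3
  p=54, el=3

Final answer: 54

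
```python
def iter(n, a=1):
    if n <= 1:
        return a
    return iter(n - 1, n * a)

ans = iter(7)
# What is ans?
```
Call trace:
iter(n=7, a=1)
  iter(n=6, a=7)
    iter(n=5, a=42)
      iter(n=4, a=210)
        iter(n=3, a=840)
          iter(n=2, a=2520)
            iter(n=1, a=5040)
            -> return 5040
          -> return 5040
        -> return 5040
      -> return 5040
    -> return 5040
  -> return 5040
-> return 5040

Final answer: 5040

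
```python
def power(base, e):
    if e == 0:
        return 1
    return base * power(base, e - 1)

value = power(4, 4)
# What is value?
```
Call trace:
power(base=4, e=4)
  power(base=4, e=3)
    power(base=4, e=2)
      power(base=4, e=1)
        power(base=4, e=0)
        -> return 1
      -> return 4
    -> return 16
  -> return 64
-> return 256

Final answer: 256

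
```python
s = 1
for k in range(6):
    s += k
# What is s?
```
Trace:
  s=1
  s=1, k=0
  s=2, k=1
  s=4, k=2
  s=7, k=3
  s=11, k=4
  s=16, k=5

Final answer: 16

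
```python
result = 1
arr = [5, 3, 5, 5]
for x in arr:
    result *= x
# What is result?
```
Trace:
  result=1
  result=5, x=5
  result=15, x=3
  result=75, x=5
  result=375, x=5

Final answer: 375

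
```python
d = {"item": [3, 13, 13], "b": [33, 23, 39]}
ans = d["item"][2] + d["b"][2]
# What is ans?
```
Trace:
  d={'item': [3, 13, 13], 'b': [33, 23, 39]}
  d={'item': [3, 13, 13], 'b': [33, 23, 39]}, ans=52

Final answer: 52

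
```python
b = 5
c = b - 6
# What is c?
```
Trace:
  b=5
  b=5, c=-1

Final answer: -1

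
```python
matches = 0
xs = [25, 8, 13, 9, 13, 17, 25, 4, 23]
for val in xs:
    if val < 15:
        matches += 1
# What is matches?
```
Trace:
  matches=0
  matches=0, val=25
  matches=1, val=8
  matches=2, val=13
  matches=3, val=9
  matches=4, val=13
  matches=4, val=17
  matches=4, val=25
  matches=5, val=4
  matches=5, val=23

Final answer: 5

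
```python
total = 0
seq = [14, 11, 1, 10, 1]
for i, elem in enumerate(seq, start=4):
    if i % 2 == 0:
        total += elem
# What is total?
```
Trace:
  total=0
  total=14, i=4, elem=14
  total=14, i=5, elem=11
  total=15, i=6, elem=1
  total=15, i=7, elem=10
  total=16, i=8, elem=1

Final answer: 16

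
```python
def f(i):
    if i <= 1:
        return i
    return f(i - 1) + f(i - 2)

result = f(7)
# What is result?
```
Call trace (a repeated sub-call is expanded the first time; later identical calls just restate its return value):
f(i=7)
  f(i=6)
    f(i=5)
      f(i=4)
        f(i=3)
          f(i=2)
            f(i=1)
            -> return 1
            f(i=0)
            -> return 0
          -> return 1
          f(i=1)
          -> return 1
        -> return 2
        f(i=2) -> return 1  (same call as traced above)
      -> return 3
      f(i=3) -> return 2  (same call as traced above)
    -> return 5
    f(i=4) -> return 3  (same call as traced above)
  -> return 8
  f(i=5) -> return 5  (same call as traced above)
-> return 13

Final answer: 13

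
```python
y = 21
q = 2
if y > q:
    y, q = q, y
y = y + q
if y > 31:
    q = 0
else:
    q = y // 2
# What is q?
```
Trace:
  y=21
  y=21, q=2
  y=2, q=21
  y=23, q=21
  y=23, q=11

Final answer: 11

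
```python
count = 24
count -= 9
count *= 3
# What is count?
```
Trace:
  count=24
  count=15
  count=45

Final answer: 45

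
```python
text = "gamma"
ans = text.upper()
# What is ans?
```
Trace:
  text='gamma'
  text='gamma', ans='GAMMA'

Final answer: 'GAMMA'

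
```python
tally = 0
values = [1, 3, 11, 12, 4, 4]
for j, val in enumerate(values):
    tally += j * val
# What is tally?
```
Trace:
  tally=0
  tally=0, j=0, val=1
  tally=3, j=1, val=3
  tally=25, j=2, val=11
  tally=61, j=3, val=12
  tally=77, j=4, val=4
  tally=97, j=5, val=4

Final answer: 97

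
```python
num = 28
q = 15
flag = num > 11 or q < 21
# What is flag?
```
Trace:
  num=28
  num=28, q=15
  num=28, q=15, flag=True

Final answer: True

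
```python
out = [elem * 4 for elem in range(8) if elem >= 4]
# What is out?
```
Trace:
  elem=0
  elem=1
  elem=2
  elem=3
  elem=4
  elem=5
  elem=6
  elem=7
  out=[16, 20, 24, 28]

Final answer: [16, 20, 24, 28]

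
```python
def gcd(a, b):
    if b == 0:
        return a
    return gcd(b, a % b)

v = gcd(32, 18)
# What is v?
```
Call trace:
gcd(a=32, b=18)
  gcd(a=18, b=14)
    gcd(a=14, b=4)
      gcd(a=4, b=2)
        gcd(a=2, b=0)
        -> return 2
      -> return 2
    -> return 2
  -> return 2
-> return 2

Final answer: 2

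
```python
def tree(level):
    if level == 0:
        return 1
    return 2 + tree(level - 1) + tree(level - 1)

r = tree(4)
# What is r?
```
Call trace (a repeated sub-call is expanded the first time; later identical calls just restate its return value):
tree(level=4)
  tree(level=3)
    tree(level=2)
      tree(level=1)
        tree(level=0)
        -> return 1
        tree(level=0)
        -> return 1
      -> return 4
      tree(level=1) -> return 4  (same call as traced above)
    -> return 10
    tree(level=2) -> return 10  (same call as traced above)
  -> return 22
  tree(level=3) -> return 22  (same call as traced above)
-> return 46

Final answer: 46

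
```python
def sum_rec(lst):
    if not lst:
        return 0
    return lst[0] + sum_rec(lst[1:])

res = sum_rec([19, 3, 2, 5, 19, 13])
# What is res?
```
Call trace:
sum_rec(lst=[19, 3, 2, 5, 19, 13])
  sum_rec(lst=[3, 2, 5, 19, 13])
    sum_rec(lst=[2, 5, 19, 13])
      sum_rec(lst=[5, 19, 13])
        sum_rec(lst=[19, 13])
          sum_rec(lst=[13])
            sum_rec(lst=[])
            -> return 0
          -> return 13
        -> return 32
      -> return 37
    -> return 39
  -> return 42
-> return 61

Final answer: 61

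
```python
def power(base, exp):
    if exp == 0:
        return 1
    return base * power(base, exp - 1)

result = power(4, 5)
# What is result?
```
Call trace:
power(base=4, exp=5)
  power(base=4, exp=4)
    power(base=4, exp=3)
      power(base=4, exp=2)
        power(base=4, exp=1)
          power(base=4, exp=0)
          -> return 1
        -> return 4
      -> return 16
    -> return 64
  -> return 256
-> return 1024

Final answer: 1024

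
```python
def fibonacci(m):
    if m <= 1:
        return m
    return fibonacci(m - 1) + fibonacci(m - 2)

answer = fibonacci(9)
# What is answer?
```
Call trace (a repeated sub-call is expanded the first time; later identical calls just restate its return value):
fibonacci(m=9)
  fibonacci(m=8)
    fibonacci(m=7)
      fibonacci(m=6)
        fibonacci(m=5)
          fibonacci(m=4)
            fibonacci(m=3)
              fibonacci(m=2)
                fibonacci(m=1)
                -> return 1
                fibonacci(m=0)
                -> return 0
              -> return 1
              fibonacci(m=1)
              -> return 1
            -> return 2
            fibonacci(m=2) -> return 1  (same call as traced above)
          -> return 3
          fibonacci(m=3) -> return 2  (same call as traced above)
        -> return 5
        fibonacci(m=4) -> return 3  (same call as traced above)
      -> return 8
      fibonacci(m=5) -> return 5  (same call as traced above)
    -> return 13
    fibonacci(m=6) -> return 8  (same call as traced above)
  -> return 21
  fibonacci(m=7) -> return 13  (same call as traced above)
-> return 34

Final answer: 34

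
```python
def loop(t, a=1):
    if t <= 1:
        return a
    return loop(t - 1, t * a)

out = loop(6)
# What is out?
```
Call trace:
loop(t=6, a=1)
  loop(t=5, a=6)
    loop(t=4, a=30)
      loop(t=3, a=120)
        loop(t=2, a=360)
          loop(t=1, a=720)
          -> return 720
        -> return 720
      -> return 720
    -> return 720
  -> return 720
-> return 720

Final answer: 720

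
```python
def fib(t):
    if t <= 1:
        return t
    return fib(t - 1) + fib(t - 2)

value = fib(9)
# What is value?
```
Call trace (a repeated sub-call is expanded the first time; later identical calls just restate its return value):
fib(t=9)
  fib(t=8)
    fib(t=7)
      fib(t=6)
        fib(t=5)
          fib(t=4)
            fib(t=3)
              fib(t=2)
                fib(t=1)
                -> return 1
                fib(t=0)
                -> return 0
              -> return 1
              fib(t=1)
              -> return 1
            -> return 2
            fib(t=2) -> return 1  (same call as traced above)
          -> return 3
          fib(t=3) -> return 2  (same call as traced above)
        -> return 5
        fib(t=4) -> return 3  (same call as traced above)
      -> return 8
      fib(t=5) -> return 5  (same call as traced above)
    -> return 13
    fib(t=6) -> return 8  (same call as traced above)
  -> return 21
  fib(t=7) -> return 13  (same call as traced above)
-> return 34

Final answer: 34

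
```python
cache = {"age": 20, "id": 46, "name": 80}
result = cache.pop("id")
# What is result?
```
Trace:
  cache={'age': 20, 'id': 46, 'name': 80}
  cache={'age': 20, 'name': 80}, result=46

Final answer: 46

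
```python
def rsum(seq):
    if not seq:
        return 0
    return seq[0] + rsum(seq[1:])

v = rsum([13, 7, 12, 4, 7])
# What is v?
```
Call trace:
rsum(seq=[13, 7, 12, 4, 7])
  rsum(seq=[7, 12, 4, 7])
    rsum(seq=[12, 4, 7])
      rsum(seq=[4, 7])
        rsum(seq=[7])
          rsum(seq=[])
          -> return 0
        -> return 7
      -> return 11
    -> return 23
  -> return 30
-> return 43

Final answer: 43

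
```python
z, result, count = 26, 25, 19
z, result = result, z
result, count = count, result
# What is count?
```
Trace:
  z=26, result=25, count=19
  z=25, result=26, count=19
  z=25, result=19, count=26

Final answer: 26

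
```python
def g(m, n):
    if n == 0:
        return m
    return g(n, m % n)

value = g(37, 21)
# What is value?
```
Call trace:
g(m=37, n=21)
  g(m=21, n=16)
    g(m=16, n=5)
      g(m=5, n=1)
        g(m=1, n=0)
        -> return 1
      -> return 1
    -> return 1
  -> return 1
-> return 1

Final answer: 1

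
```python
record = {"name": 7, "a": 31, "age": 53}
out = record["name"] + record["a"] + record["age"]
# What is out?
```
Trace:
  record={'name': 7, 'a': 31, 'age': 53}
  record={'name': 7, 'a': 31, 'age': 53}, out=91

Final answer: 91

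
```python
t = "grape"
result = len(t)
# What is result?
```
Trace:
  t='grape'
  t='grape', result=5

Final answer: 5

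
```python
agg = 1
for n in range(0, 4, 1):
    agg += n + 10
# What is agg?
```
Trace:
  agg=1
  agg=11, n=0
  agg=22, n=1
  agg=34, n=2
  agg=47, n=3

Final answer: 47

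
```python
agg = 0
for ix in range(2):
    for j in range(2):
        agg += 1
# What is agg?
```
Trace:
  agg=0
  agg=1, ix=0, j=0
  agg=2, ix=0, j=1
  agg=3, ix=1, j=0
  agg=4, ix=1, j=1

Final answer: 4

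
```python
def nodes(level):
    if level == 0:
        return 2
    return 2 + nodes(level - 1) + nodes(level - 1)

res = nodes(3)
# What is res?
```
Call trace (a repeated sub-call is expanded the first time; later identical calls just restate its return value):
nodes(level=3)
  nodes(level=2)
    nodes(level=1)
      nodes(level=0)
      -> return 2
      nodes(level=0)
      -> return 2
    -> return 6
    nodes(level=1) -> return 6  (same call as traced above)
  -> return 14
  nodes(level=2) -> return 14  (same call as traced above)
-> return 30

Final answer: 30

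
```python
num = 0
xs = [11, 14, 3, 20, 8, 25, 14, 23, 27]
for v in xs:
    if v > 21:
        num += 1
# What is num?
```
Trace:
  num=0
  num=0, v=11
  num=0, v=14
  num=0, v=3
  num=0, v=20
  num=0, v=8
  num=1, v=25
  num=1, v=14
  num=2, v=23
  num=3, v=27

Final answer: 3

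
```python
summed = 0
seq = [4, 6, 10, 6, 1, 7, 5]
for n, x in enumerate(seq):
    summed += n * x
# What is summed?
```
Trace:
  summed=0
  summed=0, n=0, x=4
  summed=6, n=1, x=6
  summed=26, n=2, x=10
  summed=44, n=3, x=6
  summed=48, n=4, x=1
  summed=83, n=5, x=7
  summed=113, n=6, x=5

Final answer: 113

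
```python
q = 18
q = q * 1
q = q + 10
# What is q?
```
Trace:
  q=18
  q=18
  q=28

Final answer: 28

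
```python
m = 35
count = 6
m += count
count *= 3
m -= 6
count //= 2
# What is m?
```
Trace:
  m=35
  m=35, count=6
  m=41, count=6
  m=41, count=18
  m=35, count=18
  m=35, count=9

Final answer: 35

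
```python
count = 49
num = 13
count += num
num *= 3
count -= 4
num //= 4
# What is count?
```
Trace:
  count=49
  count=49, num=13
  count=62, num=13
  count=62, num=39
  count=58, num=39
  count=58, num=9

Final answer: 58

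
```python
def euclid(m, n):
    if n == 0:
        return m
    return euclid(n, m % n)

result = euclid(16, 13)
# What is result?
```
Call trace:
euclid(m=16, n=13)
  euclid(m=13, n=3)
    euclid(m=3, n=1)
      euclid(m=1, n=0)
      -> return 1
    -> return 1
  -> return 1
-> return 1

Final answer: 1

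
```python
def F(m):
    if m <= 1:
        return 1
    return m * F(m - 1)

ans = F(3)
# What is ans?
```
Call trace:
F(m=3)
  F(m=2)
    F(m=1)
    -> return 1
  -> return 2
-> return 6

Final answer: 6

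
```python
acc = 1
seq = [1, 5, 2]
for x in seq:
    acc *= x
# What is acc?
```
Trace:
  acc=1
  acc=1, x=1
  acc=5, x=5
  acc=10, x=2

Final answer: 10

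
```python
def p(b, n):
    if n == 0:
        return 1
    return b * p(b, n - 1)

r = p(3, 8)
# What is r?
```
Call trace:
p(b=3, n=8)
  p(b=3, n=7)
    p(b=3, n=6)
      p(b=3, n=5)
        p(b=3, n=4)
          p(b=3, n=3)
            p(b=3, n=2)
              p(b=3, n=1)
                p(b=3, n=0)
                -> return 1
              -> return 3
            -> return 9
          -> return 27
        -> return 81
      -> return 243
    -> return 729
  -> return 2187
-> return 6561

Final answer: 6561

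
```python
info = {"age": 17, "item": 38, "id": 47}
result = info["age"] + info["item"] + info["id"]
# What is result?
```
Trace:
  info={'age': 17, 'item': 38, 'id': 47}
  info={'age': 17, 'item': 38, 'id': 47}, result=102

Final answer: 102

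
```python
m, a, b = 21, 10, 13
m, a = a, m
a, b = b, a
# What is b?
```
Trace:
  m=21, a=10, b=13
  m=10, a=21, b=13
  m=10, a=13, b=21

Final answer: 21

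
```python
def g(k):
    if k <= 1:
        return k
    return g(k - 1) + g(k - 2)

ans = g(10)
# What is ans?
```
Call trace (a repeated sub-call is expanded the first time; later identical calls just restate its return value):
g(k=10)
  g(k=9)
    g(k=8)
      g(k=7)
        g(k=6)
          g(k=5)
            g(k=4)
              g(k=3)
                g(k=2)
                  g(k=1)
                  -> return 1
                  g(k=0)
                  -> return 0
                -> return 1
                g(k=1)
                -> return 1
              -> return 2
              g(k=2) -> return 1  (same call as traced above)
            -> return 3
            g(k=3) -> return 2  (same call as traced above)
          -> return 5
          g(k=4) -> return 3  (same call as traced above)
        -> return 8
        g(k=5) -> return 5  (same call as traced above)
      -> return 13
      g(k=6) -> return 8  (same call as traced above)
    -> return 21
    g(k=7) -> return 13  (same call as traced above)
  -> return 34
  g(k=8) -> return 21  (same call as traced above)
-> return 55

Final answer: 55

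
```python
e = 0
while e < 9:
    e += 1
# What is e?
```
Trace:
  e=0
  e=1
  e=2
  e=3
  e=4
  e=5
  e=6
  e=7
  e=8
  e=9

Final answer: 9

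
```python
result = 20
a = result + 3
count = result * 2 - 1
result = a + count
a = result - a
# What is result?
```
Trace:
  result=20
  result=20, a=23
  result=20, a=23, count=39
  result=62, a=23, count=39
  result=62, a=39, count=39

Final answer: 62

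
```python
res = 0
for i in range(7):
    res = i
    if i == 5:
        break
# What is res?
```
Trace:
  res=0
  res=0, i=0
  res=1, i=1
  res=2, i=2
  res=3, i=3
  res=4, i=4
  res=5, i=5

Final answer: 5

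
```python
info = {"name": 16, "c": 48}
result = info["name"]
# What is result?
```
Trace:
  info={'name': 16, 'c': 48}
  info={'name': 16, 'c': 48}, result=16

Final answer: 16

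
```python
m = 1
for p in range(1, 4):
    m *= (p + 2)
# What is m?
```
Trace:
  m=1
  m=3, p=1
  m=12, p=2
  m=60, p=3

Final answer: 60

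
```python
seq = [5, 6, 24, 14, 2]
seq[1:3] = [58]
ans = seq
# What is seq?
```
Trace:
  seq=[5, 6, 24, 14, 2]
  seq=[5, 58, 14, 2]
  seq=[5, 58, 14, 2], ans=[5, 58, 14, 2]

Final answer: [5, 58, 14, 2]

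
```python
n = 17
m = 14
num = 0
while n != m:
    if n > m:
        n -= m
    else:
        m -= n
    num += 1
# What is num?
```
Trace:
  n=17
  n=17, m=14
  n=17, m=14, num=0
  n=3, m=14, num=1
  n=3, m=11, num=2
  n=3, m=8, num=3
  n=3, m=5, num=4
  n=3, m=2, num=5
  n=1, m=2, num=6
  n=1, m=1, num=7

Final answer: 7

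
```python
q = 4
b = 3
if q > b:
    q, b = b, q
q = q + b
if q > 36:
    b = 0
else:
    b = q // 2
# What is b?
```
Trace:
  q=4
  q=4, b=3
  q=3, b=4
  q=7, b=4
  q=7, b=3

Final answer: 3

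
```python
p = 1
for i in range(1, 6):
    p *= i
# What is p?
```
Trace:
  p=1
  p=1, i=1
  p=2, i=2
  p=6, i=3
  p=24, i=4
  p=120, i=5

Final answer: 120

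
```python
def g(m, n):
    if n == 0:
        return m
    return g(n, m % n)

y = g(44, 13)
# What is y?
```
Call trace:
g(m=44, n=13)
  g(m=13, n=5)
    g(m=5, n=3)
      g(m=3, n=2)
        g(m=2, n=1)
          g(m=1, n=0)
          -> return 1
        -> return 1
      -> return 1
    -> return 1
  -> return 1
-> return 1

Final answer: 1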